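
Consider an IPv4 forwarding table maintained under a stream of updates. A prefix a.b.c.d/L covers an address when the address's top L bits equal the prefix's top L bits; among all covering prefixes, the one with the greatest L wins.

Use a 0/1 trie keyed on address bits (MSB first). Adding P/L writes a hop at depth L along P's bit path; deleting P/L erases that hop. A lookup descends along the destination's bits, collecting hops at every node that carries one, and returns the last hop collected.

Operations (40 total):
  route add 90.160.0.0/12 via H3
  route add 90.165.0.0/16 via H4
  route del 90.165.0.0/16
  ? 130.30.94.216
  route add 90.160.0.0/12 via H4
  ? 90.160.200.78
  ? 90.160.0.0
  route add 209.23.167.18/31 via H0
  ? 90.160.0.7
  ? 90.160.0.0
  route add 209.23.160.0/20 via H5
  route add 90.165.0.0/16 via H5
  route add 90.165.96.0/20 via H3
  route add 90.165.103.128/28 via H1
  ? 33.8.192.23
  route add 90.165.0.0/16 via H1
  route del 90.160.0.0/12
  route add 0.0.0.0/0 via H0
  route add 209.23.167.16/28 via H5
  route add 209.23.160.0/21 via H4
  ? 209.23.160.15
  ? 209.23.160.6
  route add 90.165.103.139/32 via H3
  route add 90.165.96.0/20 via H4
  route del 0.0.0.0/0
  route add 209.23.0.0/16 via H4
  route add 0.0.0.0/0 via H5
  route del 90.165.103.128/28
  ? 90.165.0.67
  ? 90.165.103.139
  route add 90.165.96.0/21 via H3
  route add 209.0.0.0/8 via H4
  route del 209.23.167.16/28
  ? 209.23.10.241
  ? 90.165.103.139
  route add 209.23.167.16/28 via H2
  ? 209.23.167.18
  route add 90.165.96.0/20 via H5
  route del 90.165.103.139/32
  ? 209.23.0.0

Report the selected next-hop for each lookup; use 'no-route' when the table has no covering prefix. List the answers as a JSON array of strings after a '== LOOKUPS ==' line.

Process each operation:
  + 90.160.0.0/12 (H3) depth=12
  + 90.165.0.0/16 (H4) depth=16
  del 90.165.0.0/16 (clear depth 16)
  lookup 130.30.94.216: bits ε walk d0:- -> no-route
  + 90.160.0.0/12 (H4) depth=12
  lookup 90.160.200.78: bits 0101101010100 walk d0:-→d1:-→d2:-→d3:-→d4:-→d5:-→d6:-→d7:-→d8:-→d9:-→d10:-→d11:-→d12:H4→d13:- -> H4
  lookup 90.160.0.0: bits 0101101010100 walk d0:-→d1:-→d2:-→d3:-→d4:-→d5:-→d6:-→d7:-→d8:-→d9:-→d10:-→d11:-→d12:H4→d13:- -> H4
  + 209.23.167.18/31 (H0) depth=31
  lookup 90.160.0.7: bits 0101101010100 walk d0:-→d1:-→d2:-→d3:-→d4:-→d5:-→d6:-→d7:-→d8:-→d9:-→d10:-→d11:-→d12:H4→d13:- -> H4
  lookup 90.160.0.0: bits 0101101010100 walk d0:-→d1:-→d2:-→d3:-→d4:-→d5:-→d6:-→d7:-→d8:-→d9:-→d10:-→d11:-→d12:H4→d13:- -> H4
  + 209.23.160.0/20 (H5) depth=20
  + 90.165.0.0/16 (H5) depth=16
  + 90.165.96.0/20 (H3) depth=20
  + 90.165.103.128/28 (H1) depth=28
  lookup 33.8.192.23: bits 0 walk d0:-→d1:- -> no-route
  + 90.165.0.0/16 (H1) depth=16
  del 90.160.0.0/12 (clear depth 12)
  + 0.0.0.0/0 (H0) depth=0
  + 209.23.167.16/28 (H5) depth=28
  + 209.23.160.0/21 (H4) depth=21
  lookup 209.23.160.15: bits 110100010001011110100 walk d0:H0→d1:-→d2:-→d3:-→d4:-→d5:-→d6:-→d7:-→d8:-→d9:-→d10:-→d11:-→d12:-→d13:-→d14:-→d15:-→d16:-→d17:-→d18:-→d19:-→d20:H5→d21:H4 -> H4
  lookup 209.23.160.6: bits 110100010001011110100 walk d0:H0→d1:-→d2:-→d3:-→d4:-→d5:-→d6:-→d7:-→d8:-→d9:-→d10:-→d11:-→d12:-→d13:-→d14:-→d15:-→d16:-→d17:-→d18:-→d19:-→d20:H5→d21:H4 -> H4
  + 90.165.103.139/32 (H3) depth=32
  + 90.165.96.0/20 (H4) depth=20
  del 0.0.0.0/0 (clear depth 0)
  + 209.23.0.0/16 (H4) depth=16
  + 0.0.0.0/0 (H5) depth=0
  del 90.165.103.128/28 (clear depth 28)
  lookup 90.165.0.67: bits 01011010101001010 walk d0:H5→d1:-→d2:-→d3:-→d4:-→d5:-→d6:-→d7:-→d8:-→d9:-→d10:-→d11:-→d12:-→d13:-→d14:-→d15:-→d16:H1→d17:- -> H1
  lookup 90.165.103.139: bits 01011010101001010110011110001011 walk d0:H5→d1:-→d2:-→d3:-→d4:-→d5:-→d6:-→d7:-→d8:-→d9:-→d10:-→d11:-→d12:-→d13:-→d14:-→d15:-→d16:H1→d17:-→d18:-→d19:-→d20:H4→d21:-→d22:-→d23:-→d24:-→d25:-→d26:-→d27:-→d28:-→d29:-→d30:-→d31:-→d32:H3 -> H3
  + 90.165.96.0/21 (H3) depth=21
  + 209.0.0.0/8 (H4) depth=8
  del 209.23.167.16/28 (clear depth 28)
  lookup 209.23.10.241: bits 1101000100010111 walk d0:H5→d1:-→d2:-→d3:-→d4:-→d5:-→d6:-→d7:-→d8:H4→d9:-→d10:-→d11:-→d12:-→d13:-→d14:-→d15:-→d16:H4 -> H4
  lookup 90.165.103.139: bits 01011010101001010110011110001011 walk d0:H5→d1:-→d2:-→d3:-→d4:-→d5:-→d6:-→d7:-→d8:-→d9:-→d10:-→d11:-→d12:-→d13:-→d14:-→d15:-→d16:H1→d17:-→d18:-→d19:-→d20:H4→d21:H3→d22:-→d23:-→d24:-→d25:-→d26:-→d27:-→d28:-→d29:-→d30:-→d31:-→d32:H3 -> H3
  + 209.23.167.16/28 (H2) depth=28
  lookup 209.23.167.18: bits 1101000100010111101001110001001 walk d0:H5→d1:-→d2:-→d3:-→d4:-→d5:-→d6:-→d7:-→d8:H4→d9:-→d10:-→d11:-→d12:-→d13:-→d14:-→d15:-→d16:H4→d17:-→d18:-→d19:-→d20:H5→d21:H4→d22:-→d23:-→d24:-→d25:-→d26:-→d27:-→d28:H2→d29:-→d30:-→d31:H0 -> H0
  + 90.165.96.0/20 (H5) depth=20
  del 90.165.103.139/32 (clear depth 32)
  lookup 209.23.0.0: bits 1101000100010111 walk d0:H5→d1:-→d2:-→d3:-→d4:-→d5:-→d6:-→d7:-→d8:H4→d9:-→d10:-→d11:-→d12:-→d13:-→d14:-→d15:-→d16:H4 -> H4

== LOOKUPS ==
["no-route","H4","H4","H4","H4","no-route","H4","H4","H1","H3","H4","H3","H0","H4"]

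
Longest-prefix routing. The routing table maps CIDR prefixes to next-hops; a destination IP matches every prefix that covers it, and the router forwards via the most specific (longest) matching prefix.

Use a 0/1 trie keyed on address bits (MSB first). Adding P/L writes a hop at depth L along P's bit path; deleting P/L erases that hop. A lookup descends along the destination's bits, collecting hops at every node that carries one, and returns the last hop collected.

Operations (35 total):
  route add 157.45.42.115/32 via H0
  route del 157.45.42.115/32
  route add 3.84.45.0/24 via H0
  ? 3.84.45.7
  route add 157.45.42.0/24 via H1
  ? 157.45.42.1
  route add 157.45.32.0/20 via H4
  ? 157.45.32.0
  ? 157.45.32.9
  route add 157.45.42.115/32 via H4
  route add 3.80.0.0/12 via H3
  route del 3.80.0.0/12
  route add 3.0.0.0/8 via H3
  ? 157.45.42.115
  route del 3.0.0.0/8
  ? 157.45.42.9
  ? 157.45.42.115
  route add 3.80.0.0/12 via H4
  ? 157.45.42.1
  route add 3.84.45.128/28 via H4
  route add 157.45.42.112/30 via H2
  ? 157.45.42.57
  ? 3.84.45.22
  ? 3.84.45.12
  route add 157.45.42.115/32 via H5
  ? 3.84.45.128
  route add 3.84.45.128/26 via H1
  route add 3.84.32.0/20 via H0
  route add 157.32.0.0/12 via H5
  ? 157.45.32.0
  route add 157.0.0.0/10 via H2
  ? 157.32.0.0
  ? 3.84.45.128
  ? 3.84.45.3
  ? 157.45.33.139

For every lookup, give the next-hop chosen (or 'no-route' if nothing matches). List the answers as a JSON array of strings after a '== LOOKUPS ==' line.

Trace:
  + 157.45.42.115/32 (H0) depth=32
  - 157.45.42.115/32 clear@32
  + 3.84.45.0/24 (H0) depth=24
  Q 3.84.45.7: descend 000000110101010000101101 ; hops seen [H0] ; pick H0
  + 157.45.42.0/24 (H1) depth=24
  Q 157.45.42.1: descend 1001110100101101001010100 ; hops seen [H1] ; pick H1
  + 157.45.32.0/20 (H4) depth=20
  Q 157.45.32.0: descend 10011101001011010010 ; hops seen [H4] ; pick H4
  Q 157.45.32.9: descend 10011101001011010010 ; hops seen [H4] ; pick H4
  + 157.45.42.115/32 (H4) depth=32
  + 3.80.0.0/12 (H3) depth=12
  - 3.80.0.0/12 clear@12
  + 3.0.0.0/8 (H3) depth=8
  Q 157.45.42.115: descend 10011101001011010010101001110011 ; hops seen [H4,H1,H4] ; pick H4
  - 3.0.0.0/8 clear@8
  Q 157.45.42.9: descend 1001110100101101001010100 ; hops seen [H4,H1] ; pick H1
  Q 157.45.42.115: descend 10011101001011010010101001110011 ; hops seen [H4,H1,H4] ; pick H4
  + 3.80.0.0/12 (H4) depth=12
  Q 157.45.42.1: descend 1001110100101101001010100 ; hops seen [H4,H1] ; pick H1
  + 3.84.45.128/28 (H4) depth=28
  + 157.45.42.112/30 (H2) depth=30
  Q 157.45.42.57: descend 1001110100101101001010100 ; hops seen [H4,H1] ; pick H1
  Q 3.84.45.22: descend 000000110101010000101101 ; hops seen [H4,H0] ; pick H0
  Q 3.84.45.12: descend 000000110101010000101101 ; hops seen [H4,H0] ; pick H0
  + 157.45.42.115/32 (H5) depth=32
  Q 3.84.45.128: descend 0000001101010100001011011000 ; hops seen [H4,H0,H4] ; pick H4
  + 3.84.45.128/26 (H1) depth=26
  + 3.84.32.0/20 (H0) depth=20
  + 157.32.0.0/12 (H5) depth=12
  Q 157.45.32.0: descend 10011101001011010010 ; hops seen [H5,H4] ; pick H4
  + 157.0.0.0/10 (H2) depth=10
  Q 157.32.0.0: descend 100111010010 ; hops seen [H2,H5] ; pick H5
  Q 3.84.45.128: descend 0000001101010100001011011000 ; hops seen [H4,H0,H0,H1,H4] ; pick H4
  Q 3.84.45.3: descend 000000110101010000101101 ; hops seen [H4,H0,H0] ; pick H0
  Q 157.45.33.139: descend 10011101001011010010 ; hops seen [H2,H5,H4] ; pick H4

== LOOKUPS ==
["H0","H1","H4","H4","H4","H1","H4","H1","H1","H0","H0","H4","H4","H5","H4","H0","H4"]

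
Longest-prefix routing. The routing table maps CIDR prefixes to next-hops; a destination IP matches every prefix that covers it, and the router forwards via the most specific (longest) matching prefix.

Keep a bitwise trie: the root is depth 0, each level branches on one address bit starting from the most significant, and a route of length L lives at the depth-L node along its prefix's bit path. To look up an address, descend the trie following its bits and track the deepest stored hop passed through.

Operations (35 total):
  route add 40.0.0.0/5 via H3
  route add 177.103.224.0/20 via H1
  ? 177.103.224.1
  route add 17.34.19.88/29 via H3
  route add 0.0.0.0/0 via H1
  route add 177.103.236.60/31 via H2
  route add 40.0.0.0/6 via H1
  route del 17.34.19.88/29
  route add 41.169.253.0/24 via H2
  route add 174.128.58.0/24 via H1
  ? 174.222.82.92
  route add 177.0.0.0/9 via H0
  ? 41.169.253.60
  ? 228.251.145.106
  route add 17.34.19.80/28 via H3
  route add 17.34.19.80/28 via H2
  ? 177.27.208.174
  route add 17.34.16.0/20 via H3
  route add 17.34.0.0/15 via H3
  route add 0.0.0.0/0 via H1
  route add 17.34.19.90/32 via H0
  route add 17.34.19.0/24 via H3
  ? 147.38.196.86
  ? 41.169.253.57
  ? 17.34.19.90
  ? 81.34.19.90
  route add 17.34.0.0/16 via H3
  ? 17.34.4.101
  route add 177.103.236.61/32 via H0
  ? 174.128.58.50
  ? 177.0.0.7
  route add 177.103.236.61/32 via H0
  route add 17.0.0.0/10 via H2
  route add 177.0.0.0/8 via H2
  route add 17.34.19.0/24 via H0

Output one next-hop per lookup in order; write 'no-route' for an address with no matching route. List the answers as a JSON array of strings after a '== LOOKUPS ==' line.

Apply in order:
  + 40.0.0.0/5 (H3) depth=5
  + 177.103.224.0/20 (H1) depth=20
  ? 177.103.224.1  path d0:-→d1:-→d2:-→d3:-→d4:-→d5:-→d6:-→d7:-→d8:-→d9:-→d10:-→d11:-→d12:-→d13:-→d14:-→d15:-→d16:-→d17:-→d18:-→d19:-→d20:H1  best=H1
  + 17.34.19.88/29 (H3) depth=29
  + 0.0.0.0/0 (H1) depth=0
  + 177.103.236.60/31 (H2) depth=31
  + 40.0.0.0/6 (H1) depth=6
  - 17.34.19.88/29 clear@29
  + 41.169.253.0/24 (H2) depth=24
  + 174.128.58.0/24 (H1) depth=24
  ? 174.222.82.92  path d0:H1→d1:-→d2:-→d3:-→d4:-→d5:-→d6:-→d7:-→d8:-→d9:-  best=H1
  + 177.0.0.0/9 (H0) depth=9
  ? 41.169.253.60  path d0:H1→d1:-→d2:-→d3:-→d4:-→d5:H3→d6:H1→d7:-→d8:-→d9:-→d10:-→d11:-→d12:-→d13:-→d14:-→d15:-→d16:-→d17:-→d18:-→d19:-→d20:-→d21:-→d22:-→d23:-→d24:H2  best=H2
  ? 228.251.145.106  path d0:H1→d1:-  best=H1
  + 17.34.19.80/28 (H3) depth=28
  + 17.34.19.80/28 (H2) depth=28
  ? 177.27.208.174  path d0:H1→d1:-→d2:-→d3:-→d4:-→d5:-→d6:-→d7:-→d8:-→d9:H0  best=H0
  + 17.34.16.0/20 (H3) depth=20
  + 17.34.0.0/15 (H3) depth=15
  + 0.0.0.0/0 (H1) depth=0
  + 17.34.19.90/32 (H0) depth=32
  + 17.34.19.0/24 (H3) depth=24
  ? 147.38.196.86  path d0:H1→d1:-→d2:-  best=H1
  ? 41.169.253.57  path d0:H1→d1:-→d2:-→d3:-→d4:-→d5:H3→d6:H1→d7:-→d8:-→d9:-→d10:-→d11:-→d12:-→d13:-→d14:-→d15:-→d16:-→d17:-→d18:-→d19:-→d20:-→d21:-→d22:-→d23:-→d24:H2  best=H2
  ? 17.34.19.90  path d0:H1→d1:-→d2:-→d3:-→d4:-→d5:-→d6:-→d7:-→d8:-→d9:-→d10:-→d11:-→d12:-→d13:-→d14:-→d15:H3→d16:-→d17:-→d18:-→d19:-→d20:H3→d21:-→d22:-→d23:-→d24:H3→d25:-→d26:-→d27:-→d28:H2→d29:-→d30:-→d31:-→d32:H0  best=H0
  ? 81.34.19.90  path d0:H1→d1:-  best=H1
  + 17.34.0.0/16 (H3) depth=16
  ? 17.34.4.101  path d0:H1→d1:-→d2:-→d3:-→d4:-→d5:-→d6:-→d7:-→d8:-→d9:-→d10:-→d11:-→d12:-→d13:-→d14:-→d15:H3→d16:H3→d17:-→d18:-→d19:-  best=H3
  + 177.103.236.61/32 (H0) depth=32
  ? 174.128.58.50  path d0:H1→d1:-→d2:-→d3:-→d4:-→d5:-→d6:-→d7:-→d8:-→d9:-→d10:-→d11:-→d12:-→d13:-→d14:-→d15:-→d16:-→d17:-→d18:-→d19:-→d20:-→d21:-→d22:-→d23:-→d24:H1  best=H1
  ? 177.0.0.7  path d0:H1→d1:-→d2:-→d3:-→d4:-→d5:-→d6:-→d7:-→d8:-→d9:H0  best=H0
  + 177.103.236.61/32 (H0) depth=32
  + 17.0.0.0/10 (H2) depth=10
  + 177.0.0.0/8 (H2) depth=8
  + 17.34.19.0/24 (H0) depth=24

== LOOKUPS ==
["H1","H1","H2","H1","H0","H1","H2","H0","H1","H3","H1","H0"]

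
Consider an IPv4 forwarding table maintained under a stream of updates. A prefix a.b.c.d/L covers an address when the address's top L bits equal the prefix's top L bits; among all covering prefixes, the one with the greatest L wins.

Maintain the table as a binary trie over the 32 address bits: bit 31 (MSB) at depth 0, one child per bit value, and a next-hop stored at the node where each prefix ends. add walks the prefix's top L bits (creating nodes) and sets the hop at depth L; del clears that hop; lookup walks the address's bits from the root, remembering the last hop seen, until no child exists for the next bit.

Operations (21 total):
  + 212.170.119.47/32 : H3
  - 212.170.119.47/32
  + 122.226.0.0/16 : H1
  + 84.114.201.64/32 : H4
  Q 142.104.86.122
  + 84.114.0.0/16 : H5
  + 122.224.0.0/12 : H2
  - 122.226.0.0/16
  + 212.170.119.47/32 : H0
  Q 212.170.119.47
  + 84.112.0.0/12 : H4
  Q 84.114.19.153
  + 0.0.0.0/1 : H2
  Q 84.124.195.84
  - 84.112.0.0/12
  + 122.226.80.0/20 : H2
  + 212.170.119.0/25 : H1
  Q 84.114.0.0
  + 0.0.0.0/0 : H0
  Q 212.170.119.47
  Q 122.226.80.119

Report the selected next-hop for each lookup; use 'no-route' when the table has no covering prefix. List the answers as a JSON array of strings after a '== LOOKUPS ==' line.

Process each operation:
  + 212.170.119.47/32 (H3) depth=32
  - 212.170.119.47/32 clear@32
  + 122.226.0.0/16 (H1) depth=16
  + 84.114.201.64/32 (H4) depth=32
  lookup 142.104.86.122: bits 1 walk d0:-→d1:- -> no-route
  + 84.114.0.0/16 (H5) depth=16
  + 122.224.0.0/12 (H2) depth=12
  - 122.226.0.0/16 clear@16
  + 212.170.119.47/32 (H0) depth=32
  lookup 212.170.119.47: bits 11010100101010100111011100101111 walk d0:-→d1:-→d2:-→d3:-→d4:-→d5:-→d6:-→d7:-→d8:-→d9:-→d10:-→d11:-→d12:-→d13:-→d14:-→d15:-→d16:-→d17:-→d18:-→d19:-→d20:-→d21:-→d22:-→d23:-→d24:-→d25:-→d26:-→d27:-→d28:-→d29:-→d30:-→d31:-→d32:H0 -> H0
  + 84.112.0.0/12 (H4) depth=12
  lookup 84.114.19.153: bits 0101010001110010 walk d0:-→d1:-→d2:-→d3:-→d4:-→d5:-→d6:-→d7:-→d8:-→d9:-→d10:-→d11:-→d12:H4→d13:-→d14:-→d15:-→d16:H5 -> H5
  + 0.0.0.0/1 (H2) depth=1
  lookup 84.124.195.84: bits 010101000111 walk d0:-→d1:H2→d2:-→d3:-→d4:-→d5:-→d6:-→d7:-→d8:-→d9:-→d10:-→d11:-→d12:H4 -> H4
  - 84.112.0.0/12 clear@12
  + 122.226.80.0/20 (H2) depth=20
  + 212.170.119.0/25 (H1) depth=25
  lookup 84.114.0.0: bits 0101010001110010 walk d0:-→d1:H2→d2:-→d3:-→d4:-→d5:-→d6:-→d7:-→d8:-→d9:-→d10:-→d11:-→d12:-→d13:-→d14:-→d15:-→d16:H5 -> H5
  + 0.0.0.0/0 (H0) depth=0
  lookup 212.170.119.47: bits 11010100101010100111011100101111 walk d0:H0→d1:-→d2:-→d3:-→d4:-→d5:-→d6:-→d7:-→d8:-→d9:-→d10:-→d11:-→d12:-→d13:-→d14:-→d15:-→d16:-→d17:-→d18:-→d19:-→d20:-→d21:-→d22:-→d23:-→d24:-→d25:H1→d26:-→d27:-→d28:-→d29:-→d30:-→d31:-→d32:H0 -> H0
  lookup 122.226.80.119: bits 01111010111000100101 walk d0:H0→d1:H2→d2:-→d3:-→d4:-→d5:-→d6:-→d7:-→d8:-→d9:-→d10:-→d11:-→d12:H2→d13:-→d14:-→d15:-→d16:-→d17:-→d18:-→d19:-→d20:H2 -> H2

== LOOKUPS ==
["no-route","H0","H5","H4","H5","H0","H2"]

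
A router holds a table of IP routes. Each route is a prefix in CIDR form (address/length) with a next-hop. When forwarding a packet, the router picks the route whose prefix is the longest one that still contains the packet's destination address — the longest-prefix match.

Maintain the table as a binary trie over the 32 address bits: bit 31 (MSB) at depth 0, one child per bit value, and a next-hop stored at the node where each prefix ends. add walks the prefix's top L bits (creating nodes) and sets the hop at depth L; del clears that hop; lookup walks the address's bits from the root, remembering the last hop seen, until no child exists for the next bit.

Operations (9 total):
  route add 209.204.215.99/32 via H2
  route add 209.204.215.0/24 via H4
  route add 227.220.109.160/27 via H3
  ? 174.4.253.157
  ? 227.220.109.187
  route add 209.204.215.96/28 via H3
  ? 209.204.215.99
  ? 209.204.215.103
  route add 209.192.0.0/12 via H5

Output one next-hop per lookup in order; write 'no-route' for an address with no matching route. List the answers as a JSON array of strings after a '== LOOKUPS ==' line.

Trace:
  + 209.204.215.99/32 (H2) depth=32
  + 209.204.215.0/24 (H4) depth=24
  + 227.220.109.160/27 (H3) depth=27
  ? 174.4.253.157  path d0:-→d1:-  best=no-route
  ? 227.220.109.187  path d0:-→d1:-→d2:-→d3:-→d4:-→d5:-→d6:-→d7:-→d8:-→d9:-→d10:-→d11:-→d12:-→d13:-→d14:-→d15:-→d16:-→d17:-→d18:-→d19:-→d20:-→d21:-→d22:-→d23:-→d24:-→d25:-→d26:-→d27:H3  best=H3
  + 209.204.215.96/28 (H3) depth=28
  ? 209.204.215.99  path d0:-→d1:-→d2:-→d3:-→d4:-→d5:-→d6:-→d7:-→d8:-→d9:-→d10:-→d11:-→d12:-→d13:-→d14:-→d15:-→d16:-→d17:-→d18:-→d19:-→d20:-→d21:-→d22:-→d23:-→d24:H4→d25:-→d26:-→d27:-→d28:H3→d29:-→d30:-→d31:-→d32:H2  best=H2
  ? 209.204.215.103  path d0:-→d1:-→d2:-→d3:-→d4:-→d5:-→d6:-→d7:-→d8:-→d9:-→d10:-→d11:-→d12:-→d13:-→d14:-→d15:-→d16:-→d17:-→d18:-→d19:-→d20:-→d21:-→d22:-→d23:-→d24:H4→d25:-→d26:-→d27:-→d28:H3→d29:-  best=H3
  + 209.192.0.0/12 (H5) depth=12

== LOOKUPS ==
["no-route","H3","H2","H3"]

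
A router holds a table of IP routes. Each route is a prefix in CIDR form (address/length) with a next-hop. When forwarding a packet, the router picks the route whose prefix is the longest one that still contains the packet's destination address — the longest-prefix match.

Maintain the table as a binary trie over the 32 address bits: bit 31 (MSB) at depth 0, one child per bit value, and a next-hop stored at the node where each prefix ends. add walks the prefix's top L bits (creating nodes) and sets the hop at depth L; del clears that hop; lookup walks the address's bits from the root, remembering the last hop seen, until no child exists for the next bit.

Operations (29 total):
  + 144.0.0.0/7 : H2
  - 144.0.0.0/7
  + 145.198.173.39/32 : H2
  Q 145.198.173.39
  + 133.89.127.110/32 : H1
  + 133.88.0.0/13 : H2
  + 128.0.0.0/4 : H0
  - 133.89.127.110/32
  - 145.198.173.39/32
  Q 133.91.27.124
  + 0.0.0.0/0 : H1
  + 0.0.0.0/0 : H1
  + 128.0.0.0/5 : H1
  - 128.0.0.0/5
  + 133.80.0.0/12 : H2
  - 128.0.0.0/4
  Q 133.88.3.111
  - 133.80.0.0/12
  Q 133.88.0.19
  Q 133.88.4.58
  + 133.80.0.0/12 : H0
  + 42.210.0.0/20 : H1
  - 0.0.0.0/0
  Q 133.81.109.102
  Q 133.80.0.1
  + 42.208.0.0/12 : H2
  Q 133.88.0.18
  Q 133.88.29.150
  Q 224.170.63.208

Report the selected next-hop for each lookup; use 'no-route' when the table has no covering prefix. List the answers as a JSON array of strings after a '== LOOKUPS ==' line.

Trace:
  + 144.0.0.0/7 (H2) depth=7
  - 144.0.0.0/7 clear@7
  + 145.198.173.39/32 (H2) depth=32
  ? 145.198.173.39  path d0:-→d1:-→d2:-→d3:-→d4:-→d5:-→d6:-→d7:-→d8:-→d9:-→d10:-→d11:-→d12:-→d13:-→d14:-→d15:-→d16:-→d17:-→d18:-→d19:-→d20:-→d21:-→d22:-→d23:-→d24:-→d25:-→d26:-→d27:-→d28:-→d29:-→d30:-→d31:-→d32:H2  best=H2
  + 133.89.127.110/32 (H1) depth=32
  + 133.88.0.0/13 (H2) depth=13
  + 128.0.0.0/4 (H0) depth=4
  - 133.89.127.110/32 clear@32
  - 145.198.173.39/32 clear@32
  ? 133.91.27.124  path d0:-→d1:-→d2:-→d3:-→d4:H0→d5:-→d6:-→d7:-→d8:-→d9:-→d10:-→d11:-→d12:-→d13:H2→d14:-  best=H2
  + 0.0.0.0/0 (H1) depth=0
  + 0.0.0.0/0 (H1) depth=0
  + 128.0.0.0/5 (H1) depth=5
  - 128.0.0.0/5 clear@5
  + 133.80.0.0/12 (H2) depth=12
  - 128.0.0.0/4 clear@4
  ? 133.88.3.111  path d0:H1→d1:-→d2:-→d3:-→d4:-→d5:-→d6:-→d7:-→d8:-→d9:-→d10:-→d11:-→d12:H2→d13:H2→d14:-→d15:-  best=H2
  - 133.80.0.0/12 clear@12
  ? 133.88.0.19  path d0:H1→d1:-→d2:-→d3:-→d4:-→d5:-→d6:-→d7:-→d8:-→d9:-→d10:-→d11:-→d12:-→d13:H2→d14:-→d15:-  best=H2
  ? 133.88.4.58  path d0:H1→d1:-→d2:-→d3:-→d4:-→d5:-→d6:-→d7:-→d8:-→d9:-→d10:-→d11:-→d12:-→d13:H2→d14:-→d15:-  best=H2
  + 133.80.0.0/12 (H0) depth=12
  + 42.210.0.0/20 (H1) depth=20
  - 0.0.0.0/0 clear@0
  ? 133.81.109.102  path d0:-→d1:-→d2:-→d3:-→d4:-→d5:-→d6:-→d7:-→d8:-→d9:-→d10:-→d11:-→d12:H0  best=H0
  ? 133.80.0.1  path d0:-→d1:-→d2:-→d3:-→d4:-→d5:-→d6:-→d7:-→d8:-→d9:-→d10:-→d11:-→d12:H0  best=H0
  + 42.208.0.0/12 (H2) depth=12
  ? 133.88.0.18  path d0:-→d1:-→d2:-→d3:-→d4:-→d5:-→d6:-→d7:-→d8:-→d9:-→d10:-→d11:-→d12:H0→d13:H2→d14:-→d15:-  best=H2
  ? 133.88.29.150  path d0:-→d1:-→d2:-→d3:-→d4:-→d5:-→d6:-→d7:-→d8:-→d9:-→d10:-→d11:-→d12:H0→d13:H2→d14:-→d15:-  best=H2
  ? 224.170.63.208  path d0:-→d1:-  best=no-route

== LOOKUPS ==
["H2","H2","H2","H2","H2","H0","H0","H2","H2","no-route"]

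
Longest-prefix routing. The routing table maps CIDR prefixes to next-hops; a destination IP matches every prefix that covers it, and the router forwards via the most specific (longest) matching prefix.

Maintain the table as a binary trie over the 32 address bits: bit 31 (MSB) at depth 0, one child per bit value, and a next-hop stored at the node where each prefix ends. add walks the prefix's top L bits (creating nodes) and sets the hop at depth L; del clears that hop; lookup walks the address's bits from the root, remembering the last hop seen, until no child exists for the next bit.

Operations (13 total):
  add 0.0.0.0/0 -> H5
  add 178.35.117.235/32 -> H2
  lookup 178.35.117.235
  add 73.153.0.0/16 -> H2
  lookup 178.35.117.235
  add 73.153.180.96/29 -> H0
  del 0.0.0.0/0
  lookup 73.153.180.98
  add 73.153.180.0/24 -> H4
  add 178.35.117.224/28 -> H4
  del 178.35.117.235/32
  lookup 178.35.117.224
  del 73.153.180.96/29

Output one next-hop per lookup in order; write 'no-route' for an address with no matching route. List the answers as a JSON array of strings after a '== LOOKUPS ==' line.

Trace:
  add 0.0.0.0/0 -> H5 at depth 0
  add 178.35.117.235/32 -> H2 at depth 32
  ? 178.35.117.235  path d0:H5→d1:-→d2:-→d3:-→d4:-→d5:-→d6:-→d7:-→d8:-→d9:-→d10:-→d11:-→d12:-→d13:-→d14:-→d15:-→d16:-→d17:-→d18:-→d19:-→d20:-→d21:-→d22:-→d23:-→d24:-→d25:-→d26:-→d27:-→d28:-→d29:-→d30:-→d31:-→d32:H2  best=H2
  add 73.153.0.0/16 -> H2 at depth 16
  ? 178.35.117.235  path d0:H5→d1:-→d2:-→d3:-→d4:-→d5:-→d6:-→d7:-→d8:-→d9:-→d10:-→d11:-→d12:-→d13:-→d14:-→d15:-→d16:-→d17:-→d18:-→d19:-→d20:-→d21:-→d22:-→d23:-→d24:-→d25:-→d26:-→d27:-→d28:-→d29:-→d30:-→d31:-→d32:H2  best=H2
  add 73.153.180.96/29 -> H0 at depth 29
  - 0.0.0.0/0 clear@0
  ? 73.153.180.98  path d0:-→d1:-→d2:-→d3:-→d4:-→d5:-→d6:-→d7:-→d8:-→d9:-→d10:-→d11:-→d12:-→d13:-→d14:-→d15:-→d16:H2→d17:-→d18:-→d19:-→d20:-→d21:-→d22:-→d23:-→d24:-→d25:-→d26:-→d27:-→d28:-→d29:H0  best=H0
  add 73.153.180.0/24 -> H4 at depth 24
  add 178.35.117.224/28 -> H4 at depth 28
  - 178.35.117.235/32 clear@32
  ? 178.35.117.224  path d0:-→d1:-→d2:-→d3:-→d4:-→d5:-→d6:-→d7:-→d8:-→d9:-→d10:-→d11:-→d12:-→d13:-→d14:-→d15:-→d16:-→d17:-→d18:-→d19:-→d20:-→d21:-→d22:-→d23:-→d24:-→d25:-→d26:-→d27:-→d28:H4  best=H4
  - 73.153.180.96/29 clear@29

== LOOKUPS ==
["H2","H2","H0","H4"]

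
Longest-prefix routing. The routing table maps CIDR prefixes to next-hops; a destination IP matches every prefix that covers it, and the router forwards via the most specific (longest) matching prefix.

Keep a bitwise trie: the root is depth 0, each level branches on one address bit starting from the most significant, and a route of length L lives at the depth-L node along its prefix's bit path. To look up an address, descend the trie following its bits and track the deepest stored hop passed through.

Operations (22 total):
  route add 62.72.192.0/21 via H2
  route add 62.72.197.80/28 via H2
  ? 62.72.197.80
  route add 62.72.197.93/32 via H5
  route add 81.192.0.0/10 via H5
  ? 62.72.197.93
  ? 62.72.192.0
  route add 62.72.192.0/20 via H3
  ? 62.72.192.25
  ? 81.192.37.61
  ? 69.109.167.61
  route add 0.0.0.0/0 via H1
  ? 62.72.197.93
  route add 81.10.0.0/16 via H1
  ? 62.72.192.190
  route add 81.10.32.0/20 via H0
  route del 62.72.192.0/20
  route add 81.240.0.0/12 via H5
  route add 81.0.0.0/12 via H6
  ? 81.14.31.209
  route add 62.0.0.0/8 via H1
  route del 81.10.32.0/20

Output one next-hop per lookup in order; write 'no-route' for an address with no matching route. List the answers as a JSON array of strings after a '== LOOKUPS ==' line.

Trace:
  add 62.72.192.0/21 -> H2 at depth 21
  add 62.72.197.80/28 -> H2 at depth 28
  Q 62.72.197.80: descend 0011111001001000110001010101 ; hops seen [H2,H2] ; pick H2
  add 62.72.197.93/32 -> H5 at depth 32
  add 81.192.0.0/10 -> H5 at depth 10
  Q 62.72.197.93: descend 00111110010010001100010101011101 ; hops seen [H2,H2,H5] ; pick H5
  Q 62.72.192.0: descend 001111100100100011000 ; hops seen [H2] ; pick H2
  add 62.72.192.0/20 -> H3 at depth 20
  Q 62.72.192.25: descend 001111100100100011000 ; hops seen [H3,H2] ; pick H2
  Q 81.192.37.61: descend 0101000111 ; hops seen [H5] ; pick H5
  Q 69.109.167.61: descend 010 ; hops seen [∅] ; pick no-route
  add 0.0.0.0/0 -> H1 at depth 0
  Q 62.72.197.93: descend 00111110010010001100010101011101 ; hops seen [H1,H3,H2,H2,H5] ; pick H5
  add 81.10.0.0/16 -> H1 at depth 16
  Q 62.72.192.190: descend 001111100100100011000 ; hops seen [H1,H3,H2] ; pick H2
  add 81.10.32.0/20 -> H0 at depth 20
  del 62.72.192.0/20 (clear depth 20)
  add 81.240.0.0/12 -> H5 at depth 12
  add 81.0.0.0/12 -> H6 at depth 12
  Q 81.14.31.209: descend 0101000100001 ; hops seen [H1,H6] ; pick H6
  add 62.0.0.0/8 -> H1 at depth 8
  del 81.10.32.0/20 (clear depth 20)

== LOOKUPS ==
["H2","H5","H2","H2","H5","no-route","H5","H2","H6"]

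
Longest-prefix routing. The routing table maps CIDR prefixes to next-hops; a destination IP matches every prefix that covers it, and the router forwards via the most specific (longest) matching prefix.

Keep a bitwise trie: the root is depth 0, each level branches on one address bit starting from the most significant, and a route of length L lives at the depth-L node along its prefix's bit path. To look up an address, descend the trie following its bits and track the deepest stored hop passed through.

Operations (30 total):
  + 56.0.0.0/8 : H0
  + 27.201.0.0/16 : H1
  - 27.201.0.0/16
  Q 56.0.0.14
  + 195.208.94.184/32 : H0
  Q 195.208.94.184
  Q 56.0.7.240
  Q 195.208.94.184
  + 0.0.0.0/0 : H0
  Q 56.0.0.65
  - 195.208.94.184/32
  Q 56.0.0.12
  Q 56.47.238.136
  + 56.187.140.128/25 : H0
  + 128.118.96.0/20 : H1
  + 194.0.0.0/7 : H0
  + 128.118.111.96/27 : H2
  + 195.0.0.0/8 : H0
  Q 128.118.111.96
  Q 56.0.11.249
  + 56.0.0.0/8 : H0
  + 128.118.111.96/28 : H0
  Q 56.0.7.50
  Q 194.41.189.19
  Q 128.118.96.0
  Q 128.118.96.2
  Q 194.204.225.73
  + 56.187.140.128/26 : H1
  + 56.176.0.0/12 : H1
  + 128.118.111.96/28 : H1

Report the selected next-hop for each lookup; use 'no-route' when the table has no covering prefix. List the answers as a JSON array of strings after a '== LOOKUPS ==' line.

Process each operation:
  add 56.0.0.0/8 -> H0 at depth 8
  add 27.201.0.0/16 -> H1 at depth 16
  del 27.201.0.0/16 (clear depth 16)
  ? 56.0.0.14  path d0:-→d1:-→d2:-→d3:-→d4:-→d5:-→d6:-→d7:-→d8:H0  best=H0
  add 195.208.94.184/32 -> H0 at depth 32
  ? 195.208.94.184  path d0:-→d1:-→d2:-→d3:-→d4:-→d5:-→d6:-→d7:-→d8:-→d9:-→d10:-→d11:-→d12:-→d13:-→d14:-→d15:-→d16:-→d17:-→d18:-→d19:-→d20:-→d21:-→d22:-→d23:-→d24:-→d25:-→d26:-→d27:-→d28:-→d29:-→d30:-→d31:-→d32:H0  best=H0
  ? 56.0.7.240  path d0:-→d1:-→d2:-→d3:-→d4:-→d5:-→d6:-→d7:-→d8:H0  best=H0
  ? 195.208.94.184  path d0:-→d1:-→d2:-→d3:-→d4:-→d5:-→d6:-→d7:-→d8:-→d9:-→d10:-→d11:-→d12:-→d13:-→d14:-→d15:-→d16:-→d17:-→d18:-→d19:-→d20:-→d21:-→d22:-→d23:-→d24:-→d25:-→d26:-→d27:-→d28:-→d29:-→d30:-→d31:-→d32:H0  best=H0
  add 0.0.0.0/0 -> H0 at depth 0
  ? 56.0.0.65  path d0:H0→d1:-→d2:-→d3:-→d4:-→d5:-→d6:-→d7:-→d8:H0  best=H0
  del 195.208.94.184/32 (clear depth 32)
  ? 56.0.0.12  path d0:H0→d1:-→d2:-→d3:-→d4:-→d5:-→d6:-→d7:-→d8:H0  best=H0
  ? 56.47.238.136  path d0:H0→d1:-→d2:-→d3:-→d4:-→d5:-→d6:-→d7:-→d8:H0  best=H0
  add 56.187.140.128/25 -> H0 at depth 25
  add 128.118.96.0/20 -> H1 at depth 20
  add 194.0.0.0/7 -> H0 at depth 7
  add 128.118.111.96/27 -> H2 at depth 27
  add 195.0.0.0/8 -> H0 at depth 8
  ? 128.118.111.96  path d0:H0→d1:-→d2:-→d3:-→d4:-→d5:-→d6:-→d7:-→d8:-→d9:-→d10:-→d11:-→d12:-→d13:-→d14:-→d15:-→d16:-→d17:-→d18:-→d19:-→d20:H1→d21:-→d22:-→d23:-→d24:-→d25:-→d26:-→d27:H2  best=H2
  ? 56.0.11.249  path d0:H0→d1:-→d2:-→d3:-→d4:-→d5:-→d6:-→d7:-→d8:H0  best=H0
  add 56.0.0.0/8 -> H0 at depth 8
  add 128.118.111.96/28 -> H0 at depth 28
  ? 56.0.7.50  path d0:H0→d1:-→d2:-→d3:-→d4:-→d5:-→d6:-→d7:-→d8:H0  best=H0
  ? 194.41.189.19  path d0:H0→d1:-→d2:-→d3:-→d4:-→d5:-→d6:-→d7:H0  best=H0
  ? 128.118.96.0  path d0:H0→d1:-→d2:-→d3:-→d4:-→d5:-→d6:-→d7:-→d8:-→d9:-→d10:-→d11:-→d12:-→d13:-→d14:-→d15:-→d16:-→d17:-→d18:-→d19:-→d20:H1  best=H1
  ? 128.118.96.2  path d0:H0→d1:-→d2:-→d3:-→d4:-→d5:-→d6:-→d7:-→d8:-→d9:-→d10:-→d11:-→d12:-→d13:-→d14:-→d15:-→d16:-→d17:-→d18:-→d19:-→d20:H1  best=H1
  ? 194.204.225.73  path d0:H0→d1:-→d2:-→d3:-→d4:-→d5:-→d6:-→d7:H0  best=H0
  add 56.187.140.128/26 -> H1 at depth 26
  add 56.176.0.0/12 -> H1 at depth 12
  add 128.118.111.96/28 -> H1 at depth 28

== LOOKUPS ==
["H0","H0","H0","H0","H0","H0","H0","H2","H0","H0","H0","H1","H1","H0"]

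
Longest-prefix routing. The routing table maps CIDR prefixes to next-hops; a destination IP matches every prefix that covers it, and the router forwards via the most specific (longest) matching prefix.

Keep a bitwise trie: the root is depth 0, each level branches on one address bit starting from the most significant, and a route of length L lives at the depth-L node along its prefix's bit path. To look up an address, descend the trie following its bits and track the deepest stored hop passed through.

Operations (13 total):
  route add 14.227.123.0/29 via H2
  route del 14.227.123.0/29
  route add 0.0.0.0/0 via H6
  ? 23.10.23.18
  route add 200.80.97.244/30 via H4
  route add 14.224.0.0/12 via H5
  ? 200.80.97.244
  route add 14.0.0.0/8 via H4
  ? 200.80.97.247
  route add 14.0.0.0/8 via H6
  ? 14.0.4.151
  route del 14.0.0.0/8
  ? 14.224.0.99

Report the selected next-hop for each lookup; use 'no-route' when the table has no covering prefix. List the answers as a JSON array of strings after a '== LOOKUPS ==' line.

Process each operation:
  + 14.227.123.0/29 (H2) depth=29
  - 14.227.123.0/29 clear@29
  + 0.0.0.0/0 (H6) depth=0
  Q 23.10.23.18: descend 000 ; hops seen [H6] ; pick H6
  + 200.80.97.244/30 (H4) depth=30
  + 14.224.0.0/12 (H5) depth=12
  Q 200.80.97.244: descend 110010000101000001100001111101 ; hops seen [H6,H4] ; pick H4
  + 14.0.0.0/8 (H4) depth=8
  Q 200.80.97.247: descend 110010000101000001100001111101 ; hops seen [H6,H4] ; pick H4
  + 14.0.0.0/8 (H6) depth=8
  Q 14.0.4.151: descend 00001110 ; hops seen [H6,H6] ; pick H6
  - 14.0.0.0/8 clear@8
  Q 14.224.0.99: descend 00001110111000 ; hops seen [H6,H5] ; pick H5

== LOOKUPS ==
["H6","H4","H4","H6","H5"]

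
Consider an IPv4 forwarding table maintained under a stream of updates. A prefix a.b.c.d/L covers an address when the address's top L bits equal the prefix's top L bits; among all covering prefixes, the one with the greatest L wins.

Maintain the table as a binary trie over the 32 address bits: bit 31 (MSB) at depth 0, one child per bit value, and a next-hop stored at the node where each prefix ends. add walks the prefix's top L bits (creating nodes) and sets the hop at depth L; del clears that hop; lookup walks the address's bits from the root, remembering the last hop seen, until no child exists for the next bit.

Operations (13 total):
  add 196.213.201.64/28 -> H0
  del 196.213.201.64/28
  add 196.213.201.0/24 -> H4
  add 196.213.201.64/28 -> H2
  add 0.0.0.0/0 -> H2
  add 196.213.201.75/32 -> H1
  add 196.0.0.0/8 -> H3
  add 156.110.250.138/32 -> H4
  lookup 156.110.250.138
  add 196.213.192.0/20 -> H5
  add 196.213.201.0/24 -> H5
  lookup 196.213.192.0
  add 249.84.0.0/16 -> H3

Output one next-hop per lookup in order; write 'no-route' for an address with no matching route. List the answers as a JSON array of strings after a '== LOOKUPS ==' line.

Process each operation:
  add 196.213.201.64/28 -> H0 at depth 28
  del 196.213.201.64/28 (clear depth 28)
  add 196.213.201.0/24 -> H4 at depth 24
  add 196.213.201.64/28 -> H2 at depth 28
  add 0.0.0.0/0 -> H2 at depth 0
  add 196.213.201.75/32 -> H1 at depth 32
  add 196.0.0.0/8 -> H3 at depth 8
  add 156.110.250.138/32 -> H4 at depth 32
  lookup 156.110.250.138: bits 10011100011011101111101010001010 walk d0:H2→d1:-→d2:-→d3:-→d4:-→d5:-→d6:-→d7:-→d8:-→d9:-→d10:-→d11:-→d12:-→d13:-→d14:-→d15:-→d16:-→d17:-→d18:-→d19:-→d20:-→d21:-→d22:-→d23:-→d24:-→d25:-→d26:-→d27:-→d28:-→d29:-→d30:-→d31:-→d32:H4 -> H4
  add 196.213.192.0/20 -> H5 at depth 20
  add 196.213.201.0/24 -> H5 at depth 24
  lookup 196.213.192.0: bits 11000100110101011100 walk d0:H2→d1:-→d2:-→d3:-→d4:-→d5:-→d6:-→d7:-→d8:H3→d9:-→d10:-→d11:-→d12:-→d13:-→d14:-→d15:-→d16:-→d17:-→d18:-→d19:-→d20:H5 -> H5
  add 249.84.0.0/16 -> H3 at depth 16

== LOOKUPS ==
["H4","H5"]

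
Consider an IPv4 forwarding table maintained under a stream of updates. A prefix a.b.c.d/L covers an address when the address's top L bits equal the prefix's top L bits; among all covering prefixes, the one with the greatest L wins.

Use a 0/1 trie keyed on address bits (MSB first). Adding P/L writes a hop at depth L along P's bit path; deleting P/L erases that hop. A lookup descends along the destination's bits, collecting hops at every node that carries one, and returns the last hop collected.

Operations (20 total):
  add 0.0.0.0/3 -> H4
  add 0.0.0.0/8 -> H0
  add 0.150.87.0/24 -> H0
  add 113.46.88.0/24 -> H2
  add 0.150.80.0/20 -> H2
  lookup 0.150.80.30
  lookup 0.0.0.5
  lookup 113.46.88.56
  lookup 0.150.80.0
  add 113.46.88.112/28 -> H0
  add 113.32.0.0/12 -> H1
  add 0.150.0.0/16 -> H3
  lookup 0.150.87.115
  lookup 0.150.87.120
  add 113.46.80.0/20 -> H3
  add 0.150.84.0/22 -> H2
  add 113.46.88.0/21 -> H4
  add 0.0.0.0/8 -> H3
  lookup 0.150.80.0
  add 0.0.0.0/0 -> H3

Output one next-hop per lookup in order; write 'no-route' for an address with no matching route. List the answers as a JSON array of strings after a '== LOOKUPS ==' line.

Process each operation:
  add 0.0.0.0/3 -> H4 at depth 3
  add 0.0.0.0/8 -> H0 at depth 8
  add 0.150.87.0/24 -> H0 at depth 24
  add 113.46.88.0/24 -> H2 at depth 24
  add 0.150.80.0/20 -> H2 at depth 20
  Q 0.150.80.30: descend 000000001001011001010 ; hops seen [H4,H0,H2] ; pick H2
  Q 0.0.0.5: descend 00000000 ; hops seen [H4,H0] ; pick H0
  Q 113.46.88.56: descend 011100010010111001011000 ; hops seen [H2] ; pick H2
  Q 0.150.80.0: descend 000000001001011001010 ; hops seen [H4,H0,H2] ; pick H2
  add 113.46.88.112/28 -> H0 at depth 28
  add 113.32.0.0/12 -> H1 at depth 12
  add 0.150.0.0/16 -> H3 at depth 16
  Q 0.150.87.115: descend 000000001001011001010111 ; hops seen [H4,H0,H3,H2,H0] ; pick H0
  Q 0.150.87.120: descend 000000001001011001010111 ; hops seen [H4,H0,H3,H2,H0] ; pick H0
  add 113.46.80.0/20 -> H3 at depth 20
  add 0.150.84.0/22 -> H2 at depth 22
  add 113.46.88.0/21 -> H4 at depth 21
  add 0.0.0.0/8 -> H3 at depth 8
  Q 0.150.80.0: descend 000000001001011001010 ; hops seen [H4,H3,H3,H2] ; pick H2
  add 0.0.0.0/0 -> H3 at depth 0

== LOOKUPS ==
["H2","H0","H2","H2","H0","H0","H2"]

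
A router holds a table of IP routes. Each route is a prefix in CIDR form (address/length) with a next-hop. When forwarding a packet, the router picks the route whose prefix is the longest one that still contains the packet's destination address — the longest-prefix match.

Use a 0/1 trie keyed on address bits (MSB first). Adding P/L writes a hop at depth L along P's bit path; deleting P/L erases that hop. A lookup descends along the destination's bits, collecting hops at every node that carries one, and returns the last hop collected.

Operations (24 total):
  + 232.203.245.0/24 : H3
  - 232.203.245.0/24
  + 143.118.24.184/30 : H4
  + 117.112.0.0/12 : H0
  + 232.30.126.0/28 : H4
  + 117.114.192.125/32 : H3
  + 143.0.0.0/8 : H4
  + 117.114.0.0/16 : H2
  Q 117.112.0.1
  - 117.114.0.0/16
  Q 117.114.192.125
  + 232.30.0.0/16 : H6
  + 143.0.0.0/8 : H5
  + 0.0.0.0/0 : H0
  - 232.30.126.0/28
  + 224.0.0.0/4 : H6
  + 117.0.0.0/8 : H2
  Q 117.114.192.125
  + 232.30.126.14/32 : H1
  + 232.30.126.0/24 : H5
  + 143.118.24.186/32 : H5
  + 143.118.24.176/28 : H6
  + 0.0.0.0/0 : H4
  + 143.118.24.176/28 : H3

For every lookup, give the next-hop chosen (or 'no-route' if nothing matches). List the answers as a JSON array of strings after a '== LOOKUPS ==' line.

Trace:
  + 232.203.245.0/24 (H3) depth=24
  - 232.203.245.0/24 clear@24
  + 143.118.24.184/30 (H4) depth=30
  + 117.112.0.0/12 (H0) depth=12
  + 232.30.126.0/28 (H4) depth=28
  + 117.114.192.125/32 (H3) depth=32
  + 143.0.0.0/8 (H4) depth=8
  + 117.114.0.0/16 (H2) depth=16
  lookup 117.112.0.1: bits 01110101011100 walk d0:-→d1:-→d2:-→d3:-→d4:-→d5:-→d6:-→d7:-→d8:-→d9:-→d10:-→d11:-→d12:H0→d13:-→d14:- -> H0
  - 117.114.0.0/16 clear@16
  lookup 117.114.192.125: bits 01110101011100101100000001111101 walk d0:-→d1:-→d2:-→d3:-→d4:-→d5:-→d6:-→d7:-→d8:-→d9:-→d10:-→d11:-→d12:H0→d13:-→d14:-→d15:-→d16:-→d17:-→d18:-→d19:-→d20:-→d21:-→d22:-→d23:-→d24:-→d25:-→d26:-→d27:-→d28:-→d29:-→d30:-→d31:-→d32:H3 -> H3
  + 232.30.0.0/16 (H6) depth=16
  + 143.0.0.0/8 (H5) depth=8
  + 0.0.0.0/0 (H0) depth=0
  - 232.30.126.0/28 clear@28
  + 224.0.0.0/4 (H6) depth=4
  + 117.0.0.0/8 (H2) depth=8
  lookup 117.114.192.125: bits 01110101011100101100000001111101 walk d0:H0→d1:-→d2:-→d3:-→d4:-→d5:-→d6:-→d7:-→d8:H2→d9:-→d10:-→d11:-→d12:H0→d13:-→d14:-→d15:-→d16:-→d17:-→d18:-→d19:-→d20:-→d21:-→d22:-→d23:-→d24:-→d25:-→d26:-→d27:-→d28:-→d29:-→d30:-→d31:-→d32:H3 -> H3
  + 232.30.126.14/32 (H1) depth=32
  + 232.30.126.0/24 (H5) depth=24
  + 143.118.24.186/32 (H5) depth=32
  + 143.118.24.176/28 (H6) depth=28
  + 0.0.0.0/0 (H4) depth=0
  + 143.118.24.176/28 (H3) depth=28

== LOOKUPS ==
["H0","H3","H3"]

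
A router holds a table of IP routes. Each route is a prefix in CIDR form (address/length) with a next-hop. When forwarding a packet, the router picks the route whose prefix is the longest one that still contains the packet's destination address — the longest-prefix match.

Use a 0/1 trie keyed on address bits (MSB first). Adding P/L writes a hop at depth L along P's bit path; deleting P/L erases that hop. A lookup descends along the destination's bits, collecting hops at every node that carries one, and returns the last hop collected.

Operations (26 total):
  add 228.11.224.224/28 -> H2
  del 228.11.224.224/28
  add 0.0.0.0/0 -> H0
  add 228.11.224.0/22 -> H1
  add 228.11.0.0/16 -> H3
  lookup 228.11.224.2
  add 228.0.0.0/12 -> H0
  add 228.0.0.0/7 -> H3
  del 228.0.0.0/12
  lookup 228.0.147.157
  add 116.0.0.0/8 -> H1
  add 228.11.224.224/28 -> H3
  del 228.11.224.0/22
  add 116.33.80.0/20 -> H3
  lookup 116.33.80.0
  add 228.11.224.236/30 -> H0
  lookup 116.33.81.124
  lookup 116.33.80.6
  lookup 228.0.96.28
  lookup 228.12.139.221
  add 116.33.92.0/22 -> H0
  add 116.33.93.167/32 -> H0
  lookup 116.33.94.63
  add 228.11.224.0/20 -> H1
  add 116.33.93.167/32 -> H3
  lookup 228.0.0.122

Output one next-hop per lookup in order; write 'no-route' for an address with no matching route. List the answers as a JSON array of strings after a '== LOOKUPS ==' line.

Process each operation:
  add 228.11.224.224/28 -> H2 at depth 28
  - 228.11.224.224/28 clear@28
  add 0.0.0.0/0 -> H0 at depth 0
  add 228.11.224.0/22 -> H1 at depth 22
  add 228.11.0.0/16 -> H3 at depth 16
  ? 228.11.224.2  path d0:H0→d1:-→d2:-→d3:-→d4:-→d5:-→d6:-→d7:-→d8:-→d9:-→d10:-→d11:-→d12:-→d13:-→d14:-→d15:-→d16:H3→d17:-→d18:-→d19:-→d20:-→d21:-→d22:H1→d23:-→d24:-  best=H1
  add 228.0.0.0/12 -> H0 at depth 12
  add 228.0.0.0/7 -> H3 at depth 7
  - 228.0.0.0/12 clear@12
  ? 228.0.147.157  path d0:H0→d1:-→d2:-→d3:-→d4:-→d5:-→d6:-→d7:H3→d8:-→d9:-→d10:-→d11:-→d12:-  best=H3
  add 116.0.0.0/8 -> H1 at depth 8
  add 228.11.224.224/28 -> H3 at depth 28
  - 228.11.224.0/22 clear@22
  add 116.33.80.0/20 -> H3 at depth 20
  ? 116.33.80.0  path d0:H0→d1:-→d2:-→d3:-→d4:-→d5:-→d6:-→d7:-→d8:H1→d9:-→d10:-→d11:-→d12:-→d13:-→d14:-→d15:-→d16:-→d17:-→d18:-→d19:-→d20:H3  best=H3
  add 228.11.224.236/30 -> H0 at depth 30
  ? 116.33.81.124  path d0:H0→d1:-→d2:-→d3:-→d4:-→d5:-→d6:-→d7:-→d8:H1→d9:-→d10:-→d11:-→d12:-→d13:-→d14:-→d15:-→d16:-→d17:-→d18:-→d19:-→d20:H3  best=H3
  ? 116.33.80.6  path d0:H0→d1:-→d2:-→d3:-→d4:-→d5:-→d6:-→d7:-→d8:H1→d9:-→d10:-→d11:-→d12:-→d13:-→d14:-→d15:-→d16:-→d17:-→d18:-→d19:-→d20:H3  best=H3
  ? 228.0.96.28  path d0:H0→d1:-→d2:-→d3:-→d4:-→d5:-→d6:-→d7:H3→d8:-→d9:-→d10:-→d11:-→d12:-  best=H3
  ? 228.12.139.221  path d0:H0→d1:-→d2:-→d3:-→d4:-→d5:-→d6:-→d7:H3→d8:-→d9:-→d10:-→d11:-→d12:-→d13:-  best=H3
  add 116.33.92.0/22 -> H0 at depth 22
  add 116.33.93.167/32 -> H0 at depth 32
  ? 116.33.94.63  path d0:H0→d1:-→d2:-→d3:-→d4:-→d5:-→d6:-→d7:-→d8:H1→d9:-→d10:-→d11:-→d12:-→d13:-→d14:-→d15:-→d16:-→d17:-→d18:-→d19:-→d20:H3→d21:-→d22:H0  best=H0
  add 228.11.224.0/20 -> H1 at depth 20
  add 116.33.93.167/32 -> H3 at depth 32
  ? 228.0.0.122  path d0:H0→d1:-→d2:-→d3:-→d4:-→d5:-→d6:-→d7:H3→d8:-→d9:-→d10:-→d11:-→d12:-  best=H3

== LOOKUPS ==
["H1","H3","H3","H3","H3","H3","H3","H0","H3"]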